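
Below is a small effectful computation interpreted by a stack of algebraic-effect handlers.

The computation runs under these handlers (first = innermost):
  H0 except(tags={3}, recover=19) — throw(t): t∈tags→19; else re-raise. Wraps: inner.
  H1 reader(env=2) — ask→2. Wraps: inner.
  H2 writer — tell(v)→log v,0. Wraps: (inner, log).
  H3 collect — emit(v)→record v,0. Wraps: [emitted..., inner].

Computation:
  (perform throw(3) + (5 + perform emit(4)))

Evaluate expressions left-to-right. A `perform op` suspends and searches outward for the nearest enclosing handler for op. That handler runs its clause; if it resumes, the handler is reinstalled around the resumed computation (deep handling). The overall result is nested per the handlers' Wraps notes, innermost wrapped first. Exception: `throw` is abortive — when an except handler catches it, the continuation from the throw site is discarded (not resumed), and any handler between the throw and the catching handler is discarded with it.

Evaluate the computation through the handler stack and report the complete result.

Answer: [(19, ())]

Working:
throw(3) @ H0 caught ⇒ 19
H1 returns 19
H2 returns (19, ())
H3 returns [(19, ())]
= [(19, ())]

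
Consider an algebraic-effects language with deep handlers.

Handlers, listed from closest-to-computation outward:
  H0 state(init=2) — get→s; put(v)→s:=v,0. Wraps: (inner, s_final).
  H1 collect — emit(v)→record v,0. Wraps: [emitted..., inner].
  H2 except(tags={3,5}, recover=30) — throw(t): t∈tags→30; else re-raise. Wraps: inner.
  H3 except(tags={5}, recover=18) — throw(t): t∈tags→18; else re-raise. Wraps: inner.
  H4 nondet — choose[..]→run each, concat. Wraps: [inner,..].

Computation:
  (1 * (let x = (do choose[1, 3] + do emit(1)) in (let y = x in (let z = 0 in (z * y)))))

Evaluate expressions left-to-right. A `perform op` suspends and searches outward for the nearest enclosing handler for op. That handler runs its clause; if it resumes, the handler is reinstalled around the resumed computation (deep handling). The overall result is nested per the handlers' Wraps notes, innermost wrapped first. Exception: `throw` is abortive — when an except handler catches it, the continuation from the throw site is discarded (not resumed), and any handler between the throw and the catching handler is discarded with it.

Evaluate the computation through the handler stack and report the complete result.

Answer: [[1, (0, 2)], [1, (0, 2)]]

Evaluation trace:
choose[1, 3] @ H4
  branch[0] choose=1:
    emit(1) @ H1 ⇒ out+=1
    H0 returns (0, 2)
    H1 returns [1, (0, 2)]
    H2 returns [1, (0, 2)]
    H3 returns [1, (0, 2)]
    H4 returns [[1, (0, 2)]]
  branch[1] choose=3:
    emit(1) @ H1 ⇒ out+=1
    H0 returns (0, 2)
    H1 returns [1, (0, 2)]
    H2 returns [1, (0, 2)]
    H3 returns [1, (0, 2)]
    H4 returns [[1, (0, 2)]]
= [[1, (0, 2)], [1, (0, 2)]]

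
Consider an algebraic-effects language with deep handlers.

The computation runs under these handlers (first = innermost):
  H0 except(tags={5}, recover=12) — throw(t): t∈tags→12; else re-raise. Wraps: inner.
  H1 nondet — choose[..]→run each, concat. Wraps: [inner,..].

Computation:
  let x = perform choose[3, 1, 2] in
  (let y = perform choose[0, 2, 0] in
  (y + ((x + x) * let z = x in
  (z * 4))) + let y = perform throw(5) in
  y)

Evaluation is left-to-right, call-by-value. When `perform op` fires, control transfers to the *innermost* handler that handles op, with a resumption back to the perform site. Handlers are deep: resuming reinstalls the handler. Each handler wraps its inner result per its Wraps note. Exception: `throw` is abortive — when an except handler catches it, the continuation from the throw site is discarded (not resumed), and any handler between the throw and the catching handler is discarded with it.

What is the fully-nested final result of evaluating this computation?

Answer: [12, 12, 12, 12, 12, 12, 12, 12, 12]

Evaluation trace:
choose[3, 1, 2] @ H1
  branch[0] choose=3:
    choose[0, 2, 0] @ H1
      branch[0] choose=0:
        throw(5) @ H0 caught ⇒ 12
        H1 returns [12]
      branch[1] choose=2:
        throw(5) @ H0 caught ⇒ 12
        H1 returns [12]
      branch[2] choose=0:
        throw(5) @ H0 caught ⇒ 12
        H1 returns [12]
  branch[1] choose=1:
    choose[0, 2, 0] @ H1
      branch[0] choose=0:
        throw(5) @ H0 caught ⇒ 12
        H1 returns [12]
      branch[1] choose=2:
        throw(5) @ H0 caught ⇒ 12
        H1 returns [12]
      branch[2] choose=0:
        throw(5) @ H0 caught ⇒ 12
        H1 returns [12]
  branch[2] choose=2:
    choose[0, 2, 0] @ H1
      branch[0] choose=0:
        throw(5) @ H0 caught ⇒ 12
        H1 returns [12]
      branch[1] choose=2:
        throw(5) @ H0 caught ⇒ 12
        H1 returns [12]
      branch[2] choose=0:
        throw(5) @ H0 caught ⇒ 12
        H1 returns [12]
= [12, 12, 12, 12, 12, 12, 12, 12, 12]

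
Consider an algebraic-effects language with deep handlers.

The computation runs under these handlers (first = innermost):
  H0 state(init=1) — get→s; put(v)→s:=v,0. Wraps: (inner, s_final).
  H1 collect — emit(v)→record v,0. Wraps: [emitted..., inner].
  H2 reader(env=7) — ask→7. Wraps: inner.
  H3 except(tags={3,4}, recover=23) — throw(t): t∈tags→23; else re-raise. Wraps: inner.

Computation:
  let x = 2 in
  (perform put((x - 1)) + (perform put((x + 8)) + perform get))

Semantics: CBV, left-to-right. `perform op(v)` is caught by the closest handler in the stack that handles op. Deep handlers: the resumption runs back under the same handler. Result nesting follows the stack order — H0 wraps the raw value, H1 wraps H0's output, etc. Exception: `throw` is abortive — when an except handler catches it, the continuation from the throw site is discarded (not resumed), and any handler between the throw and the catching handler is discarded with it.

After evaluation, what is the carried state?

Answer: 10

Evaluation trace:
put(1) @ H0 ⇒ s:=1
put(10) @ H0 ⇒ s:=10
get @ H0 ⇒ 10
H0 returns (10, 10)
H1 returns [(10, 10)]
H2 returns [(10, 10)]
H3 returns [(10, 10)]
= [(10, 10)]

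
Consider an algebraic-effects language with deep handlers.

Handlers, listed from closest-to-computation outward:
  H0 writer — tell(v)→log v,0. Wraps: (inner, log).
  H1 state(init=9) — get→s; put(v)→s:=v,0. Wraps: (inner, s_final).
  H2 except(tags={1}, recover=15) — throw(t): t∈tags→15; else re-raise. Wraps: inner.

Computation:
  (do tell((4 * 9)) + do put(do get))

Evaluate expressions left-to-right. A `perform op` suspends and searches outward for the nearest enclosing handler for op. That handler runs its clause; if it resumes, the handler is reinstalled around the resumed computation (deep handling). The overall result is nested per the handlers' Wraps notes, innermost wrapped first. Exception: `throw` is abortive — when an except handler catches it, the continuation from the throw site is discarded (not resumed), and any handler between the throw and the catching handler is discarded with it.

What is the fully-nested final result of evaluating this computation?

Evaluation trace:
tell(36) @ H0 ⇒ log+=36
get @ H1 ⇒ 9
put(9) @ H1 ⇒ s:=9
H0 returns (0, (36))
H1 returns ((0, (36)), 9)
H2 returns ((0, (36)), 9)
= ((0, (36)), 9)

Answer: ((0, (36)), 9)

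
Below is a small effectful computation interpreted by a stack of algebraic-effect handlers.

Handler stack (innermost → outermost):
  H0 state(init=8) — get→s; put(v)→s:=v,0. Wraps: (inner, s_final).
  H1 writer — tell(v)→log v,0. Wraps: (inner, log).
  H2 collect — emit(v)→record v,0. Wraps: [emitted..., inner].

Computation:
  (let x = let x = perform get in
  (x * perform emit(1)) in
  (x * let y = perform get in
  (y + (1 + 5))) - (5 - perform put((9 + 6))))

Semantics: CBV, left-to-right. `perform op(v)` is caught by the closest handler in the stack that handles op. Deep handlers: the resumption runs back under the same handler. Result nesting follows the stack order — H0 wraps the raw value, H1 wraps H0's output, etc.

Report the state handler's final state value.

Answer: 15

Working:
get @ H0 ⇒ 8
emit(1) @ H2 ⇒ out+=1
get @ H0 ⇒ 8
put(15) @ H0 ⇒ s:=15
H0 returns (-5, 15)
H1 returns ((-5, 15), ())
H2 returns [1, ((-5, 15), ())]
= [1, ((-5, 15), ())]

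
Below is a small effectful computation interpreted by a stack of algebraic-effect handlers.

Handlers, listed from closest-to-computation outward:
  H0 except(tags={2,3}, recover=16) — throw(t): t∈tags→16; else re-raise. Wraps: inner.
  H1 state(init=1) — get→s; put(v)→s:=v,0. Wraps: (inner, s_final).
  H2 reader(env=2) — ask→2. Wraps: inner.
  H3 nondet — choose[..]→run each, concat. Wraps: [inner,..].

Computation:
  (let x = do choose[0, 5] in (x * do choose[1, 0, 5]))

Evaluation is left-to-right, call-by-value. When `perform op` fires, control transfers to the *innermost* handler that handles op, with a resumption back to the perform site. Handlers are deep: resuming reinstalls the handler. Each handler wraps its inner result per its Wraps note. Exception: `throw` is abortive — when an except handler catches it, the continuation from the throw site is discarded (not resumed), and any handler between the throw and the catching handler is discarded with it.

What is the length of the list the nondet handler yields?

Working:
choose[0, 5] @ H3
  branch[0] choose=0:
    choose[1, 0, 5] @ H3
      branch[0] choose=1:
        H0 returns 0
        H1 returns (0, 1)
        H2 returns (0, 1)
        H3 returns [(0, 1)]
      branch[1] choose=0:
        H0 returns 0
        H1 returns (0, 1)
        H2 returns (0, 1)
        H3 returns [(0, 1)]
      branch[2] choose=5:
        H0 returns 0
        H1 returns (0, 1)
        H2 returns (0, 1)
        H3 returns [(0, 1)]
  branch[1] choose=5:
    choose[1, 0, 5] @ H3
      branch[0] choose=1:
        H0 returns 5
        H1 returns (5, 1)
        H2 returns (5, 1)
        H3 returns [(5, 1)]
      branch[1] choose=0:
        H0 returns 0
        H1 returns (0, 1)
        H2 returns (0, 1)
        H3 returns [(0, 1)]
      branch[2] choose=5:
        H0 returns 25
        H1 returns (25, 1)
        H2 returns (25, 1)
        H3 returns [(25, 1)]
= [(0, 1), (0, 1), (0, 1), (5, 1), (0, 1), (25, 1)]

Answer: 6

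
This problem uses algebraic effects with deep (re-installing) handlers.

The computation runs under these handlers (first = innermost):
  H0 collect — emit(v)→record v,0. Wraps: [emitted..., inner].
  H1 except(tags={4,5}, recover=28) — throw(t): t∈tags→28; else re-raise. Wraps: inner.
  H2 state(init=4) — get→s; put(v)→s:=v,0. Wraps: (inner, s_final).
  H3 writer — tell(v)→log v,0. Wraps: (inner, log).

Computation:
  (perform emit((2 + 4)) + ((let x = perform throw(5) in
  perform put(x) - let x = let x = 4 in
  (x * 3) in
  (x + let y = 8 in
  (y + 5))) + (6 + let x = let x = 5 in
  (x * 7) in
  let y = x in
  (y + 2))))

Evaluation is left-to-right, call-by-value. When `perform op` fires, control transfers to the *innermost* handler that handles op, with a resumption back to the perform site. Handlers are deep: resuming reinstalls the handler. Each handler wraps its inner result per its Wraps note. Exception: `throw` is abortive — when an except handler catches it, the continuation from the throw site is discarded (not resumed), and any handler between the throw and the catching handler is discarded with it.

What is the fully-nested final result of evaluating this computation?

Evaluation trace:
emit(6) @ H0 ⇒ out+=6
throw(5) @ H1 caught ⇒ 28
H2 returns (28, 4)
H3 returns ((28, 4), ())
= ((28, 4), ())

Answer: ((28, 4), ())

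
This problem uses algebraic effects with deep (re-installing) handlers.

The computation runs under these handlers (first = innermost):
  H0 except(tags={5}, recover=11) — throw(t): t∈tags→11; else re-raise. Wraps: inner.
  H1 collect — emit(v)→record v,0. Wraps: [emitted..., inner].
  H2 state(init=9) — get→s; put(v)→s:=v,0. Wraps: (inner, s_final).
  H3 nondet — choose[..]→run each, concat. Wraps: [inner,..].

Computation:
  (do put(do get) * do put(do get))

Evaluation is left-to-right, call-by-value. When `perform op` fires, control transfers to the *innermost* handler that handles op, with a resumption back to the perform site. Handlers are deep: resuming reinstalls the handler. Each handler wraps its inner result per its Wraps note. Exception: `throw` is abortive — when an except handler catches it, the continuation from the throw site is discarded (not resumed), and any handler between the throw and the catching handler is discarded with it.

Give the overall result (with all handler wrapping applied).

Evaluation trace:
get @ H2 ⇒ 9
put(9) @ H2 ⇒ s:=9
get @ H2 ⇒ 9
put(9) @ H2 ⇒ s:=9
H0 returns 0
H1 returns [0]
H2 returns ([0], 9)
H3 returns [([0], 9)]
= [([0], 9)]

Answer: [([0], 9)]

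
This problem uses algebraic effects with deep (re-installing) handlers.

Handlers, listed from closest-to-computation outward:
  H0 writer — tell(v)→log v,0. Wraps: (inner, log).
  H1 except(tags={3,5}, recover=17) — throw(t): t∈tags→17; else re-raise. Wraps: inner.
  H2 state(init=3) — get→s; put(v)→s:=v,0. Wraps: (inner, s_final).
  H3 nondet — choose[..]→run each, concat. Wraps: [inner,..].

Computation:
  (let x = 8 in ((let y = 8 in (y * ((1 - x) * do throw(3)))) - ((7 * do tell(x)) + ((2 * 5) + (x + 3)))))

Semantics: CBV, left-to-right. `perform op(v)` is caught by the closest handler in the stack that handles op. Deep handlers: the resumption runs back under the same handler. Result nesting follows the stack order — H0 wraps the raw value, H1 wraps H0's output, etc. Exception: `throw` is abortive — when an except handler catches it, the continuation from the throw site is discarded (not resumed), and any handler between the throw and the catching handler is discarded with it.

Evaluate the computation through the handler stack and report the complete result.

Working:
throw(3) @ H1 caught ⇒ 17
H2 returns (17, 3)
H3 returns [(17, 3)]
= [(17, 3)]

Answer: [(17, 3)]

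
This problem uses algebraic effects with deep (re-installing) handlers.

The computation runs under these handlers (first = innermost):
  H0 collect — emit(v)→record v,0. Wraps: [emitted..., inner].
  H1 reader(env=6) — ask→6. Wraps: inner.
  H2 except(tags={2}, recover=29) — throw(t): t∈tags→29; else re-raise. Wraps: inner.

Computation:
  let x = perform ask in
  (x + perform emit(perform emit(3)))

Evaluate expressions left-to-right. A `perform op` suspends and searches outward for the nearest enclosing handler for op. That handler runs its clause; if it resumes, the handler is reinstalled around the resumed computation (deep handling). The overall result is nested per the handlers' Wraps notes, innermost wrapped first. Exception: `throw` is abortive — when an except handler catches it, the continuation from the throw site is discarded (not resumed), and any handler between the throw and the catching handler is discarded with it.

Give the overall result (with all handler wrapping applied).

Answer: [3, 0, 6]

Step-by-step:
ask @ H1 ⇒ 6
emit(3) @ H0 ⇒ out+=3
emit(0) @ H0 ⇒ out+=0
H0 returns [3, 0, 6]
H1 returns [3, 0, 6]
H2 returns [3, 0, 6]
= [3, 0, 6]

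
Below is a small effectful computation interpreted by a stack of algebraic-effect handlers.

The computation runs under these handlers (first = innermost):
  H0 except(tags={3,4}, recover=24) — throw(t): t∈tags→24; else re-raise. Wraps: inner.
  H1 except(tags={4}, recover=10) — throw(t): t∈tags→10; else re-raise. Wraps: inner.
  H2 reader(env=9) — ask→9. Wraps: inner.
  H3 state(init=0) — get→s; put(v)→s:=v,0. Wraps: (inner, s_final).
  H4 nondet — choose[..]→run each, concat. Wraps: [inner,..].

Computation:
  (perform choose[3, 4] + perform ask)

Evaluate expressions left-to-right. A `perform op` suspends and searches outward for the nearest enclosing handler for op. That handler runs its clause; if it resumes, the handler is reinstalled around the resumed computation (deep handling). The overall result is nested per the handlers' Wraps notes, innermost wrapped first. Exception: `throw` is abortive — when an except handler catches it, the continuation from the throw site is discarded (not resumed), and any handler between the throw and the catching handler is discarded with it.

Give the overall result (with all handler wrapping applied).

Step-by-step:
choose[3, 4] @ H4
  branch[0] choose=3:
    ask @ H2 ⇒ 9
    H0 returns 12
    H1 returns 12
    H2 returns 12
    H3 returns (12, 0)
    H4 returns [(12, 0)]
  branch[1] choose=4:
    ask @ H2 ⇒ 9
    H0 returns 13
    H1 returns 13
    H2 returns 13
    H3 returns (13, 0)
    H4 returns [(13, 0)]
= [(12, 0), (13, 0)]

Answer: [(12, 0), (13, 0)]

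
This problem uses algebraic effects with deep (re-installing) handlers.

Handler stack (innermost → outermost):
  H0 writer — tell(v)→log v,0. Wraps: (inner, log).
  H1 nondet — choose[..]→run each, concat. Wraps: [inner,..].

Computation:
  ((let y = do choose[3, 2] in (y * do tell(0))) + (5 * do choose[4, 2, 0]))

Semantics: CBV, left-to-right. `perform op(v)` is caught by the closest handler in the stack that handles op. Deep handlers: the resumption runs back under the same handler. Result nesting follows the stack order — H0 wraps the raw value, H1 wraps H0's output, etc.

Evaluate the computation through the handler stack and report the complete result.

Answer: [(20, (0)), (10, (0)), (0, (0)), (20, (0)), (10, (0)), (0, (0))]

Step-by-step:
choose[3, 2] @ H1
  branch[0] choose=3:
    tell(0) @ H0 ⇒ log+=0
    choose[4, 2, 0] @ H1
      branch[0] choose=4:
        H0 returns (20, (0))
        H1 returns [(20, (0))]
      branch[1] choose=2:
        H0 returns (10, (0))
        H1 returns [(10, (0))]
      branch[2] choose=0:
        H0 returns (0, (0))
        H1 returns [(0, (0))]
  branch[1] choose=2:
    tell(0) @ H0 ⇒ log+=0
    choose[4, 2, 0] @ H1
      branch[0] choose=4:
        H0 returns (20, (0))
        H1 returns [(20, (0))]
      branch[1] choose=2:
        H0 returns (10, (0))
        H1 returns [(10, (0))]
      branch[2] choose=0:
        H0 returns (0, (0))
        H1 returns [(0, (0))]
= [(20, (0)), (10, (0)), (0, (0)), (20, (0)), (10, (0)), (0, (0))]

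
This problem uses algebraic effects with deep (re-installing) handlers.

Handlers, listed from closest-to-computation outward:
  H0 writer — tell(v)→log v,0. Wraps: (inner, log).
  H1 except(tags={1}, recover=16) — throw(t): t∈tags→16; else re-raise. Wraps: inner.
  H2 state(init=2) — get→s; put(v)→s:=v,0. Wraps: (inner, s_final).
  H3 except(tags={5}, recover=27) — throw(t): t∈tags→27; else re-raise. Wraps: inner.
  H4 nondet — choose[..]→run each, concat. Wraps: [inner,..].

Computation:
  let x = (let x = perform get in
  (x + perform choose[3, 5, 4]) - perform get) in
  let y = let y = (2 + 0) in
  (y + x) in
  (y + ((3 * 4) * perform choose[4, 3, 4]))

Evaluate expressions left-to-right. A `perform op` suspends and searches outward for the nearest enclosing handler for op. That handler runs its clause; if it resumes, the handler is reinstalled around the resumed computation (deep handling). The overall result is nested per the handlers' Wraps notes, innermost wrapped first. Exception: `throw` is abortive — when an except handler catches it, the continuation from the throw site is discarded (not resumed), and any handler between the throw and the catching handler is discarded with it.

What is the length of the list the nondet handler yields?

Answer: 9

Evaluation trace:
get @ H2 ⇒ 2
choose[3, 5, 4] @ H4
  branch[0] choose=3:
    get @ H2 ⇒ 2
    choose[4, 3, 4] @ H4
      branch[0] choose=4:
        H0 returns (53, ())
        H1 returns (53, ())
        H2 returns ((53, ()), 2)
        H3 returns ((53, ()), 2)
        H4 returns [((53, ()), 2)]
      branch[1] choose=3:
        H0 returns (41, ())
        H1 returns (41, ())
        H2 returns ((41, ()), 2)
        H3 returns ((41, ()), 2)
        H4 returns [((41, ()), 2)]
      branch[2] choose=4:
        H0 returns (53, ())
        H1 returns (53, ())
        H2 returns ((53, ()), 2)
        H3 returns ((53, ()), 2)
        H4 returns [((53, ()), 2)]
  branch[1] choose=5:
    get @ H2 ⇒ 2
    choose[4, 3, 4] @ H4
      branch[0] choose=4:
        H0 returns (55, ())
        H1 returns (55, ())
        H2 returns ((55, ()), 2)
        H3 returns ((55, ()), 2)
        H4 returns [((55, ()), 2)]
      branch[1] choose=3:
        H0 returns (43, ())
        H1 returns (43, ())
        H2 returns ((43, ()), 2)
        H3 returns ((43, ()), 2)
        H4 returns [((43, ()), 2)]
      branch[2] choose=4:
        H0 returns (55, ())
        H1 returns (55, ())
        H2 returns ((55, ()), 2)
        H3 returns ((55, ()), 2)
        H4 returns [((55, ()), 2)]
  branch[2] choose=4:
    get @ H2 ⇒ 2
    choose[4, 3, 4] @ H4
      branch[0] choose=4:
        H0 returns (54, ())
        H1 returns (54, ())
        H2 returns ((54, ()), 2)
        H3 returns ((54, ()), 2)
        H4 returns [((54, ()), 2)]
      branch[1] choose=3:
        H0 returns (42, ())
        H1 returns (42, ())
        H2 returns ((42, ()), 2)
        H3 returns ((42, ()), 2)
        H4 returns [((42, ()), 2)]
      branch[2] choose=4:
        H0 returns (54, ())
        H1 returns (54, ())
        H2 returns ((54, ()), 2)
        H3 returns ((54, ()), 2)
        H4 returns [((54, ()), 2)]
= [((53, ()), 2), ((41, ()), 2), ((53, ()), 2), ((55, ()), 2), ((43, ()), 2), ((55, ()), 2), ((54, ()), 2), ((42, ()), 2), ((54, ()), 2)]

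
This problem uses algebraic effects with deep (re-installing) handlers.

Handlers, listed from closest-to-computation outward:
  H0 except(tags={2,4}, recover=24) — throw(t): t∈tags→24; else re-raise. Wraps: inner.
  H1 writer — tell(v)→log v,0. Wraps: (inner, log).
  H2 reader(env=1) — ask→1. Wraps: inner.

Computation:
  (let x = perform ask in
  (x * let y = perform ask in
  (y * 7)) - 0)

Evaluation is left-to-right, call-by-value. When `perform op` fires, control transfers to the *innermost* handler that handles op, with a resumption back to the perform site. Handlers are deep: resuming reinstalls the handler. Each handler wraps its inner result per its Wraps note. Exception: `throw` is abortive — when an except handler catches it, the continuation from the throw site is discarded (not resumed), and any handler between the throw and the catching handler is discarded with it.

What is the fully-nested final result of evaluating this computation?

Answer: (7, ())

Evaluation trace:
ask @ H2 ⇒ 1
ask @ H2 ⇒ 1
H0 returns 7
H1 returns (7, ())
H2 returns (7, ())
= (7, ())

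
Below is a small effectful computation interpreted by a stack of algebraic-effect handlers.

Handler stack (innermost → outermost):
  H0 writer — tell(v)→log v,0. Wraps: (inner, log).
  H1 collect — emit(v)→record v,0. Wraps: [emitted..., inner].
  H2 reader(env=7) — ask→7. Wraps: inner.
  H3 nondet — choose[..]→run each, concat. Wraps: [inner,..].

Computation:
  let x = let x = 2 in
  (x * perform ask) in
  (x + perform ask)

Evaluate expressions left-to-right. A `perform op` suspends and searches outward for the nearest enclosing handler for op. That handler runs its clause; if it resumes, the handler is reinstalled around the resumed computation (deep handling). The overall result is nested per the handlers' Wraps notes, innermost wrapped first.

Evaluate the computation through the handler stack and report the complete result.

Answer: [[(21, ())]]

Working:
ask @ H2 ⇒ 7
ask @ H2 ⇒ 7
H0 returns (21, ())
H1 returns [(21, ())]
H2 returns [(21, ())]
H3 returns [[(21, ())]]
= [[(21, ())]]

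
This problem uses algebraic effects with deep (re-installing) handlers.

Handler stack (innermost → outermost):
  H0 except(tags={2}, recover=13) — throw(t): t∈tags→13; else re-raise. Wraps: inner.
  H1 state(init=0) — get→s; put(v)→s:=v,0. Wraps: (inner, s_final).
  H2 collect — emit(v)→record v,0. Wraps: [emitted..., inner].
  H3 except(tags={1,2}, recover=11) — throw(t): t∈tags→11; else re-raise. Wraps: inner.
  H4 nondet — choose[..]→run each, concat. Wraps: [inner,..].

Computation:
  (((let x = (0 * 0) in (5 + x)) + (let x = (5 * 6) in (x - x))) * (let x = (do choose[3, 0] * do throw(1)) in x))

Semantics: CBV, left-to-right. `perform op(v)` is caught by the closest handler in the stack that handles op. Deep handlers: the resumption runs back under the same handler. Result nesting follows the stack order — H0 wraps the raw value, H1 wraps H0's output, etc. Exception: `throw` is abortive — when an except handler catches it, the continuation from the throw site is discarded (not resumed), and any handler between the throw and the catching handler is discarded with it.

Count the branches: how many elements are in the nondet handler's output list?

Answer: 2

Step-by-step:
choose[3, 0] @ H4
  branch[0] choose=3:
    throw(1) @ H0 re-raised
    throw(1) @ H3 caught ⇒ 11
    H4 returns [11]
  branch[1] choose=0:
    throw(1) @ H0 re-raised
    throw(1) @ H3 caught ⇒ 11
    H4 returns [11]
= [11, 11]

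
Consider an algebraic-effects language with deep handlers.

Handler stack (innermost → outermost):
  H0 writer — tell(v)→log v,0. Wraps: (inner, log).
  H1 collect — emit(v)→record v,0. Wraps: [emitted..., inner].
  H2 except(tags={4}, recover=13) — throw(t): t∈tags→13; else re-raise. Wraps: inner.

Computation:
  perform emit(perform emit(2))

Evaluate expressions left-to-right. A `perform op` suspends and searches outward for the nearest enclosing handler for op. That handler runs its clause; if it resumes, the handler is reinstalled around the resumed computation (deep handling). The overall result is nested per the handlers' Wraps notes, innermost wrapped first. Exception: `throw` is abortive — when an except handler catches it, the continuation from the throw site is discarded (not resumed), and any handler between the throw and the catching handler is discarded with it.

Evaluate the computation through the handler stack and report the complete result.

Working:
emit(2) @ H1 ⇒ out+=2
emit(0) @ H1 ⇒ out+=0
H0 returns (0, ())
H1 returns [2, 0, (0, ())]
H2 returns [2, 0, (0, ())]
= [2, 0, (0, ())]

Answer: [2, 0, (0, ())]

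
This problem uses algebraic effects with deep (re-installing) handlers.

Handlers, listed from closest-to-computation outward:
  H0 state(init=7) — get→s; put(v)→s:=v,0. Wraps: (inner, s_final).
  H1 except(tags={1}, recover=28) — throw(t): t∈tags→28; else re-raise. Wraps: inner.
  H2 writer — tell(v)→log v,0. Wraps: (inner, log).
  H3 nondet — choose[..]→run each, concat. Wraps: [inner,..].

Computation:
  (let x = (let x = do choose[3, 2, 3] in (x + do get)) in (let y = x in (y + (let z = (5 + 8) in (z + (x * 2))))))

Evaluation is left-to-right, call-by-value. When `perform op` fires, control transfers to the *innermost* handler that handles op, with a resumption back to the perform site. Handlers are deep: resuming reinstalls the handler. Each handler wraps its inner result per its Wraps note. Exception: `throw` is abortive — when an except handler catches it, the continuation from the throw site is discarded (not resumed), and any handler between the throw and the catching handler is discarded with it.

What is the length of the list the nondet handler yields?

Step-by-step:
choose[3, 2, 3] @ H3
  branch[0] choose=3:
    get @ H0 ⇒ 7
    H0 returns (43, 7)
    H1 returns (43, 7)
    H2 returns ((43, 7), ())
    H3 returns [((43, 7), ())]
  branch[1] choose=2:
    get @ H0 ⇒ 7
    H0 returns (40, 7)
    H1 returns (40, 7)
    H2 returns ((40, 7), ())
    H3 returns [((40, 7), ())]
  branch[2] choose=3:
    get @ H0 ⇒ 7
    H0 returns (43, 7)
    H1 returns (43, 7)
    H2 returns ((43, 7), ())
    H3 returns [((43, 7), ())]
= [((43, 7), ()), ((40, 7), ()), ((43, 7), ())]

Answer: 3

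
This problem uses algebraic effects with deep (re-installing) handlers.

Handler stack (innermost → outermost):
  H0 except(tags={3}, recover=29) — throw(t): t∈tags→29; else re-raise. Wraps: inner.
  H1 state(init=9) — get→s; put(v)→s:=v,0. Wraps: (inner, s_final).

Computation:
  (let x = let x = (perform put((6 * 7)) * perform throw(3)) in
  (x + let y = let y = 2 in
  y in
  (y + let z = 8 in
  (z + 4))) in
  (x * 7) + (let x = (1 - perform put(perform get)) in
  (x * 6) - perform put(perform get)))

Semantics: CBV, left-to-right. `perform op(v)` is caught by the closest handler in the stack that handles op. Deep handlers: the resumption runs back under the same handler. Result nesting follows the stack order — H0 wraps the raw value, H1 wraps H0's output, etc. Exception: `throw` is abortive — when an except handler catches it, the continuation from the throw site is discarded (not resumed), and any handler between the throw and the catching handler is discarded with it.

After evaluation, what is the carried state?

Step-by-step:
put(42) @ H1 ⇒ s:=42
throw(3) @ H0 caught ⇒ 29
H1 returns (29, 42)
= (29, 42)

Answer: 42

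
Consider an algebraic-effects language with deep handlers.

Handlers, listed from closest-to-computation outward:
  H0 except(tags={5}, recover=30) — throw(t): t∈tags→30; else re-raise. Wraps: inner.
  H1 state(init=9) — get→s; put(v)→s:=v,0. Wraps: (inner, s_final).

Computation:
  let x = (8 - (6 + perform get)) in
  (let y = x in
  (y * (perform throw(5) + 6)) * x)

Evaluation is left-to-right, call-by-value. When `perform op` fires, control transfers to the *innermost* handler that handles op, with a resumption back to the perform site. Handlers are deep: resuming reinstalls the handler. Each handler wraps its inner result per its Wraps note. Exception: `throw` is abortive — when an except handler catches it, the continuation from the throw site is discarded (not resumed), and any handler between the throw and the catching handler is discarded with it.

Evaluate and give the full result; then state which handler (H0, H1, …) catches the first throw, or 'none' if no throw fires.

Working:
get @ H1 ⇒ 9
throw(5) @ H0 caught ⇒ 30
H1 returns (30, 9)
= (30, 9)

Answer: (30, 9) ; first throw caught by: H0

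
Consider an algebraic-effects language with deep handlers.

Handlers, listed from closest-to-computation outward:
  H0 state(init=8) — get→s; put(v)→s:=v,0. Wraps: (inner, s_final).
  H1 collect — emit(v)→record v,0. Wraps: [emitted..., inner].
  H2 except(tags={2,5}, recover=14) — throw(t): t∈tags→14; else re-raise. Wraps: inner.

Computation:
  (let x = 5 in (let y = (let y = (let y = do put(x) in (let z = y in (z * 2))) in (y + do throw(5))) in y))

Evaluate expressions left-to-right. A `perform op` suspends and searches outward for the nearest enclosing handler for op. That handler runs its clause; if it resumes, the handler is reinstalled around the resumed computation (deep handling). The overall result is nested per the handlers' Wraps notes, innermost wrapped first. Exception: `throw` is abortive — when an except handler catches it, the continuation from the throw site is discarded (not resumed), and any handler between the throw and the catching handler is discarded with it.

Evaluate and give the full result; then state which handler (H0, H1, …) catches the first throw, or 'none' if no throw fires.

Answer: 14 ; first throw caught by: H2

Evaluation trace:
put(5) @ H0 ⇒ s:=5
throw(5) @ H2 caught ⇒ 14
= 14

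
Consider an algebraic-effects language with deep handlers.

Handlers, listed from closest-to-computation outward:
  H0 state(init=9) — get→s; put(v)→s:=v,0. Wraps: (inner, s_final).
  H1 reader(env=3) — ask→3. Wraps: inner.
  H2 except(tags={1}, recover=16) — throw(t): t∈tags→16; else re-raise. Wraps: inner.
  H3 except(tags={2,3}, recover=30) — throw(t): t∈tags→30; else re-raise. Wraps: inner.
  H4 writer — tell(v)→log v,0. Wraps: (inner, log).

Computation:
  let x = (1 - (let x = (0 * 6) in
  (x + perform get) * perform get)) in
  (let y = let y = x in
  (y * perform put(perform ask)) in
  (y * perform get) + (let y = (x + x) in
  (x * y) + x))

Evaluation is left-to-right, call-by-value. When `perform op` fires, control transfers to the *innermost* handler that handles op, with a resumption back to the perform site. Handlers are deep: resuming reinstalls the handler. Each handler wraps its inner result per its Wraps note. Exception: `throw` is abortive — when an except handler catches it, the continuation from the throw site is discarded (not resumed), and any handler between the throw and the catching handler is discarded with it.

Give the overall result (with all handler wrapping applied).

Answer: ((12720, 3), ())

Evaluation trace:
get @ H0 ⇒ 9
get @ H0 ⇒ 9
ask @ H1 ⇒ 3
put(3) @ H0 ⇒ s:=3
get @ H0 ⇒ 3
H0 returns (12720, 3)
H1 returns (12720, 3)
H2 returns (12720, 3)
H3 returns (12720, 3)
H4 returns ((12720, 3), ())
= ((12720, 3), ())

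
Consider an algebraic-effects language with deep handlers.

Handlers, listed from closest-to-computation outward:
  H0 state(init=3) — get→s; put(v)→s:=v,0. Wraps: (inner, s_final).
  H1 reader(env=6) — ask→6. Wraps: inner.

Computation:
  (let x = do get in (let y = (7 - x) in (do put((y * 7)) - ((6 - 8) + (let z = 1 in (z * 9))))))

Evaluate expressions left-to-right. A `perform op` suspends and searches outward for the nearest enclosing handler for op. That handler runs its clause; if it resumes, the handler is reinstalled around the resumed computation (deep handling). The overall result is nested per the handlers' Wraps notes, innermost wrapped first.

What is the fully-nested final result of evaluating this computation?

Step-by-step:
get @ H0 ⇒ 3
put(28) @ H0 ⇒ s:=28
H0 returns (-7, 28)
H1 returns (-7, 28)
= (-7, 28)

Answer: (-7, 28)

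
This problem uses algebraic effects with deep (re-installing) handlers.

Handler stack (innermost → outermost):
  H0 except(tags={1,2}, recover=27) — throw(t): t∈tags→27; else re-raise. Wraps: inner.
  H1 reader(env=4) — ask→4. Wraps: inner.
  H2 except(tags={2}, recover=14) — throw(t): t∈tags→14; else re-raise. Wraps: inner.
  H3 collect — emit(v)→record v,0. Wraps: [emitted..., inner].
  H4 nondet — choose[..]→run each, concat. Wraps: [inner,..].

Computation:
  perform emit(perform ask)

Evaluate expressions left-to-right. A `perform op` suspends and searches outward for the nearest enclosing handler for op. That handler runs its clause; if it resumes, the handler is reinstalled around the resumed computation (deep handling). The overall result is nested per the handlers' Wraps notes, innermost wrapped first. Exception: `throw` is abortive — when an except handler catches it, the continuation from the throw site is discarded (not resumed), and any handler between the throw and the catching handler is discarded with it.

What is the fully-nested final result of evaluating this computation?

Evaluation trace:
ask @ H1 ⇒ 4
emit(4) @ H3 ⇒ out+=4
H0 returns 0
H1 returns 0
H2 returns 0
H3 returns [4, 0]
H4 returns [[4, 0]]
= [[4, 0]]

Answer: [[4, 0]]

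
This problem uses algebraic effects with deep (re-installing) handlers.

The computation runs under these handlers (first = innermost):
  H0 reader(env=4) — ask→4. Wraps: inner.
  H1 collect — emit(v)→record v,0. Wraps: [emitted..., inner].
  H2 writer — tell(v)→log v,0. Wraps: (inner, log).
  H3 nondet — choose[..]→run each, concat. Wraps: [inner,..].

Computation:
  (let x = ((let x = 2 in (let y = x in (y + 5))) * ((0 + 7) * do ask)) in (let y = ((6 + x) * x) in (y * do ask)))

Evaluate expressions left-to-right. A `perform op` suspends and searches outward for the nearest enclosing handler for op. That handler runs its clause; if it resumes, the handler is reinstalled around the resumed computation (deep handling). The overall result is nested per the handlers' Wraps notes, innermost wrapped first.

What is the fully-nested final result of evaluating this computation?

Answer: [([158368], ())]

Evaluation trace:
ask @ H0 ⇒ 4
ask @ H0 ⇒ 4
H0 returns 158368
H1 returns [158368]
H2 returns ([158368], ())
H3 returns [([158368], ())]
= [([158368], ())]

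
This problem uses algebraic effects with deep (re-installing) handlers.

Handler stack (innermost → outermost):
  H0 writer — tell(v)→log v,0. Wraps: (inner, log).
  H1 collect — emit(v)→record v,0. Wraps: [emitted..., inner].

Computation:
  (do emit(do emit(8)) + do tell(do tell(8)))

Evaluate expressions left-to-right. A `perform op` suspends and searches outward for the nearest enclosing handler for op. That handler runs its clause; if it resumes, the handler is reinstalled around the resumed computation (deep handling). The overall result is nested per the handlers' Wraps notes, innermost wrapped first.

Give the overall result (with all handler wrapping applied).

Answer: [8, 0, (0, (8, 0))]

Evaluation trace:
emit(8) @ H1 ⇒ out+=8
emit(0) @ H1 ⇒ out+=0
tell(8) @ H0 ⇒ log+=8
tell(0) @ H0 ⇒ log+=0
H0 returns (0, (8, 0))
H1 returns [8, 0, (0, (8, 0))]
= [8, 0, (0, (8, 0))]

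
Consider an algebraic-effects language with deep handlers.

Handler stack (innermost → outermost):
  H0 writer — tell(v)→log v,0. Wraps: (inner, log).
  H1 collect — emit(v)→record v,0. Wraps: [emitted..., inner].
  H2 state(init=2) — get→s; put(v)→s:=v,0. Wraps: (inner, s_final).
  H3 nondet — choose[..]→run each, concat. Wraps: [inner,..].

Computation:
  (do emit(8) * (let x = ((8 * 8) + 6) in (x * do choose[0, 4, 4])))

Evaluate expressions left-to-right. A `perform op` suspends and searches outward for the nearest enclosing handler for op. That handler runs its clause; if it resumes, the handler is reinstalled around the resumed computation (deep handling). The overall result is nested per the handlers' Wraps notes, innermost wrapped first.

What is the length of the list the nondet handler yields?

Answer: 3

Evaluation trace:
emit(8) @ H1 ⇒ out+=8
choose[0, 4, 4] @ H3
  branch[0] choose=0:
    H0 returns (0, ())
    H1 returns [8, (0, ())]
    H2 returns ([8, (0, ())], 2)
    H3 returns [([8, (0, ())], 2)]
  branch[1] choose=4:
    H0 returns (0, ())
    H1 returns [8, (0, ())]
    H2 returns ([8, (0, ())], 2)
    H3 returns [([8, (0, ())], 2)]
  branch[2] choose=4:
    H0 returns (0, ())
    H1 returns [8, (0, ())]
    H2 returns ([8, (0, ())], 2)
    H3 returns [([8, (0, ())], 2)]
= [([8, (0, ())], 2), ([8, (0, ())], 2), ([8, (0, ())], 2)]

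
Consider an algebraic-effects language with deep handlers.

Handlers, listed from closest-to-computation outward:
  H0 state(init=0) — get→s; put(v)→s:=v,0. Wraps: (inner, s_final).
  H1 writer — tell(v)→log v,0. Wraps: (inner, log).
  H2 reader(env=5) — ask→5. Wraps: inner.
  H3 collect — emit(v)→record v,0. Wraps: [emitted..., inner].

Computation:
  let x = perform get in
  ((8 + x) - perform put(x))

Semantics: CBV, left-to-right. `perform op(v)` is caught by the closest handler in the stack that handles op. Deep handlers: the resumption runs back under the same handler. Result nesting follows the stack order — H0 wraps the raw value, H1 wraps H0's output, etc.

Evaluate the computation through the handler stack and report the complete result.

Answer: [((8, 0), ())]

Evaluation trace:
get @ H0 ⇒ 0
put(0) @ H0 ⇒ s:=0
H0 returns (8, 0)
H1 returns ((8, 0), ())
H2 returns ((8, 0), ())
H3 returns [((8, 0), ())]
= [((8, 0), ())]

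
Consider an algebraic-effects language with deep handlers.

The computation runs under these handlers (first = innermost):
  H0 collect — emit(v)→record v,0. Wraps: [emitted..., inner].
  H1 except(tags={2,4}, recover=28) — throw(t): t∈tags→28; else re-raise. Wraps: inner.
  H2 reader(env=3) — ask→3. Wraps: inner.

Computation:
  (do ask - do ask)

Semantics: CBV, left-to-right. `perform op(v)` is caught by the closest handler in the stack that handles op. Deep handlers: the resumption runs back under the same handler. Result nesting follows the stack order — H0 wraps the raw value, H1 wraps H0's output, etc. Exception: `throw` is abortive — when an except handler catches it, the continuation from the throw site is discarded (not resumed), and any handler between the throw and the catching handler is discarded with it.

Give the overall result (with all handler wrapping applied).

Evaluation trace:
ask @ H2 ⇒ 3
ask @ H2 ⇒ 3
H0 returns [0]
H1 returns [0]
H2 returns [0]
= [0]

Answer: [0]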